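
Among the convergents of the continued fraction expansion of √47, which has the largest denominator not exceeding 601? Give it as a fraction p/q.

3942/575

√47 = [6; 1, 5, 1, 12, …] (period length 4).
Convergents:
  p_0/q_0 = 6/1
  p_1/q_1 = 7/1
  p_2/q_2 = 41/6
  p_3/q_3 = 48/7
  p_4/q_4 = 617/90
  p_5/q_5 = 665/97
  p_6/q_6 = 3942/575
  p_7/q_7 = 4607/672
q_6 = 575 ≤ 601 < 672 = q_7, so the answer is 3942/575.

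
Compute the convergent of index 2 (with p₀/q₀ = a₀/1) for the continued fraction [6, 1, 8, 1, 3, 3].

62/9

Using pₖ = aₖpₖ₋₁ + pₖ₋₂, qₖ = aₖqₖ₋₁ + qₖ₋₂ (with p₋₁=1, p₋₂=0, q₋₁=0, q₋₂=1):
  k=0: a=6, p=6, q=1
  k=1: a=1, p=7, q=1
  k=2: a=8, p=62, q=9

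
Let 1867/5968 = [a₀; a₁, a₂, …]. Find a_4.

1867 = 0·5968 + 1867   →  a_0 = 0
5968 = 3·1867 + 367   →  a_1 = 3
1867 = 5·367 + 32   →  a_2 = 5
367 = 11·32 + 15   →  a_3 = 11
32 = 2·15 + 2   →  a_4 = 2

2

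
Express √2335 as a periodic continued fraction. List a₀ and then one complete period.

a₀ = ⌊√2335⌋ = 48.
With m₀=0, d₀=1 and mₖ₊₁ = dₖaₖ − mₖ, dₖ₊₁ = (n − mₖ₊₁²)/dₖ, aₖ₊₁ = ⌊(a₀+mₖ₊₁)/dₖ₊₁⌋:
  k=1: m=48, d=31, a=3
  k=2: m=45, d=10, a=9
  k=3: m=45, d=31, a=3
  k=4: m=48, d=1, a=96
d=1 and a=2a₀=96 at k=4, so the next step gives (m, d) = (48, 31) again — its k=1 value — and the period has length 4.

[48; 3, 9, 3, 96]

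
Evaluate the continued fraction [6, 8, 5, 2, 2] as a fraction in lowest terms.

Using pₖ = aₖpₖ₋₁ + pₖ₋₂ and qₖ = aₖqₖ₋₁ + qₖ₋₂:
  k=0: a=6, p=6, q=1
  k=1: a=8, p=49, q=8
  k=2: a=5, p=251, q=41
  k=3: a=2, p=551, q=90
  k=4: a=2, p=1353, q=221

1353/221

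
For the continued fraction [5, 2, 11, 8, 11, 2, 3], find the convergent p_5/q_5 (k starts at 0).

Using pₖ = aₖpₖ₋₁ + pₖ₋₂, qₖ = aₖqₖ₋₁ + qₖ₋₂ (with p₋₁=1, p₋₂=0, q₋₁=0, q₋₂=1):
  k=0: a=5, p=5, q=1
  k=1: a=2, p=11, q=2
  k=2: a=11, p=126, q=23
  k=3: a=8, p=1019, q=186
  k=4: a=11, p=11335, q=2069
  k=5: a=2, p=23689, q=4324

23689/4324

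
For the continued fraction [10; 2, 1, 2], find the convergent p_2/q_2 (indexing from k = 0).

Using pₖ = aₖpₖ₋₁ + pₖ₋₂, qₖ = aₖqₖ₋₁ + qₖ₋₂ (with p₋₁=1, p₋₂=0, q₋₁=0, q₋₂=1):
  k=0: a=10, p=10, q=1
  k=1: a=2, p=21, q=2
  k=2: a=1, p=31, q=3

31/3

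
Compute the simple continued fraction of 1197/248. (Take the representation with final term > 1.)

1197 = 4×248 + 205
248 = 1×205 + 43
205 = 4×43 + 33
43 = 1×33 + 10
33 = 3×10 + 3
10 = 3×3 + 1
3 = 3×1 + 0  (stop)
So 1197/248 = [4; 1, 4, 1, 3, 3, 3].

[4; 1, 4, 1, 3, 3, 3]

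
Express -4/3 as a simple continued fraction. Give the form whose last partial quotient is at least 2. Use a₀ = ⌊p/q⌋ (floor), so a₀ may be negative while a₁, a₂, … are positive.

[-2; 1, 2]

-4 = -2×3 + 2
3 = 1×2 + 1
2 = 2×1 + 0  (stop)
So -4/3 = [-2; 1, 2].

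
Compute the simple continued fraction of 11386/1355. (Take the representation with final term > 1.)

11386 = 8*1355 + 546
1355 = 2*546 + 263
546 = 2*263 + 20
263 = 13*20 + 3
20 = 6*3 + 2
3 = 1*2 + 1
2 = 2*1 + 0  (stop)
So 11386/1355 = [8; 2, 2, 13, 6, 1, 2].

[8; 2, 2, 13, 6, 1, 2]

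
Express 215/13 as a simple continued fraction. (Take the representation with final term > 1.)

[16; 1, 1, 6]

215 = 16*13 + 7
13 = 1*7 + 6
7 = 1*6 + 1
6 = 6*1 + 0  (stop)
So 215/13 = [16; 1, 1, 6].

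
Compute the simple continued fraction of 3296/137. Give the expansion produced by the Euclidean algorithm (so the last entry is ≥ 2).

3296 = 24×137 + 8
137 = 17×8 + 1
8 = 8×1 + 0  (stop)
So 3296/137 = [24; 17, 8].

[24; 17, 8]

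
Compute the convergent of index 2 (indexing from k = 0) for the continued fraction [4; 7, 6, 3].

178/43

Using pₖ = aₖpₖ₋₁ + pₖ₋₂, qₖ = aₖqₖ₋₁ + qₖ₋₂ (with p₋₁=1, p₋₂=0, q₋₁=0, q₋₂=1):
  k=0: a=4, p=4, q=1
  k=1: a=7, p=29, q=7
  k=2: a=6, p=178, q=43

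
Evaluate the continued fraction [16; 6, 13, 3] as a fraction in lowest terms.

3928/243

Using pₖ = aₖpₖ₋₁ + pₖ₋₂ and qₖ = aₖqₖ₋₁ + qₖ₋₂:
  k=0: a=16, p=16, q=1
  k=1: a=6, p=97, q=6
  k=2: a=13, p=1277, q=79
  k=3: a=3, p=3928, q=243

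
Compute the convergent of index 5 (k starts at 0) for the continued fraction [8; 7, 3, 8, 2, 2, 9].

7803/959

Using pₖ = aₖpₖ₋₁ + pₖ₋₂, qₖ = aₖqₖ₋₁ + qₖ₋₂ (with p₋₁=1, p₋₂=0, q₋₁=0, q₋₂=1):
  k=0: a=8, p=8, q=1
  k=1: a=7, p=57, q=7
  k=2: a=3, p=179, q=22
  k=3: a=8, p=1489, q=183
  k=4: a=2, p=3157, q=388
  k=5: a=2, p=7803, q=959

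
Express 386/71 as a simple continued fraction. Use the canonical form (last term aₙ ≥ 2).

386 = 5×71 + 31
71 = 2×31 + 9
31 = 3×9 + 4
9 = 2×4 + 1
4 = 4×1 + 0  (stop)
So 386/71 = [5; 2, 3, 2, 4].

[5; 2, 3, 2, 4]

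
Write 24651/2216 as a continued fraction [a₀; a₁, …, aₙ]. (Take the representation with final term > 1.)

[11; 8, 17, 5, 3]

24651 = 11×2216 + 275
2216 = 8×275 + 16
275 = 17×16 + 3
16 = 5×3 + 1
3 = 3×1 + 0  (stop)
So 24651/2216 = [11; 8, 17, 5, 3].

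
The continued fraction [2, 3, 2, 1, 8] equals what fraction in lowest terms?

200/87

Fold from the inside: start with 8/1.
  1 + 1/8 = 9/8
  2 + 8/9 = 26/9
  3 + 9/26 = 87/26
  2 + 26/87 = 200/87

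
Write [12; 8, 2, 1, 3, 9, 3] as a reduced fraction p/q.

Using pₖ = aₖpₖ₋₁ + pₖ₋₂ and qₖ = aₖqₖ₋₁ + qₖ₋₂:
  k=0: a=12, p=12, q=1
  k=1: a=8, p=97, q=8
  k=2: a=2, p=206, q=17
  k=3: a=1, p=303, q=25
  k=4: a=3, p=1115, q=92
  k=5: a=9, p=10338, q=853
  k=6: a=3, p=32129, q=2651

32129/2651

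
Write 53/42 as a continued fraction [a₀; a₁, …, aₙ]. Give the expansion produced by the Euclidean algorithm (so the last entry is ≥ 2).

[1; 3, 1, 4, 2]

53 = 1*42 + 11
42 = 3*11 + 9
11 = 1*9 + 2
9 = 4*2 + 1
2 = 2*1 + 0  (stop)
So 53/42 = [1; 3, 1, 4, 2].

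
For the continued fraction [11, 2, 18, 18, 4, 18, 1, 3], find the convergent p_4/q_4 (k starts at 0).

31117/2709

Using pₖ = aₖpₖ₋₁ + pₖ₋₂, qₖ = aₖqₖ₋₁ + qₖ₋₂ (with p₋₁=1, p₋₂=0, q₋₁=0, q₋₂=1):
  k=0: a=11, p=11, q=1
  k=1: a=2, p=23, q=2
  k=2: a=18, p=425, q=37
  k=3: a=18, p=7673, q=668
  k=4: a=4, p=31117, q=2709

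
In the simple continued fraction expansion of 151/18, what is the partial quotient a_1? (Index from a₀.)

151 = 8·18 + 7   →  a_0 = 8
18 = 2·7 + 4   →  a_1 = 2

2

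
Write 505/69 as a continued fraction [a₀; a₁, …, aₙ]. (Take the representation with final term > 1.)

505 = 7×69 + 22
69 = 3×22 + 3
22 = 7×3 + 1
3 = 3×1 + 0  (stop)
So 505/69 = [7; 3, 7, 3].

[7; 3, 7, 3]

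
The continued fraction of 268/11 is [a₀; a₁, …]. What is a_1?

2

268 = 24·11 + 4   →  a_0 = 24
11 = 2·4 + 3   →  a_1 = 2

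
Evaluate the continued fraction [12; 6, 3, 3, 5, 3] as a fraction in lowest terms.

Using pₖ = aₖpₖ₋₁ + pₖ₋₂ and qₖ = aₖqₖ₋₁ + qₖ₋₂:
  k=0: a=12, p=12, q=1
  k=1: a=6, p=73, q=6
  k=2: a=3, p=231, q=19
  k=3: a=3, p=766, q=63
  k=4: a=5, p=4061, q=334
  k=5: a=3, p=12949, q=1065

12949/1065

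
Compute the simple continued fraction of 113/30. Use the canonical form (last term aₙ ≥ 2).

[3; 1, 3, 3, 2]

113 = 3·30 + 23
30 = 1·23 + 7
23 = 3·7 + 2
7 = 3·2 + 1
2 = 2·1 + 0  (stop)
So 113/30 = [3; 1, 3, 3, 2].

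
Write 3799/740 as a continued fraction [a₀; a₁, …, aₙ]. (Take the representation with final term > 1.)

3799 = 5×740 + 99
740 = 7×99 + 47
99 = 2×47 + 5
47 = 9×5 + 2
5 = 2×2 + 1
2 = 2×1 + 0  (stop)
So 3799/740 = [5; 7, 2, 9, 2, 2].

[5; 7, 2, 9, 2, 2]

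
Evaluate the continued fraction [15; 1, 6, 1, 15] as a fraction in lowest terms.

2016/127

Using pₖ = aₖpₖ₋₁ + pₖ₋₂ and qₖ = aₖqₖ₋₁ + qₖ₋₂:
  k=0: a=15, p=15, q=1
  k=1: a=1, p=16, q=1
  k=2: a=6, p=111, q=7
  k=3: a=1, p=127, q=8
  k=4: a=15, p=2016, q=127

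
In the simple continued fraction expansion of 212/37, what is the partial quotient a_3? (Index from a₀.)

212 = 5·37 + 27   →  a_0 = 5
37 = 1·27 + 10   →  a_1 = 1
27 = 2·10 + 7   →  a_2 = 2
10 = 1·7 + 3   →  a_3 = 1

1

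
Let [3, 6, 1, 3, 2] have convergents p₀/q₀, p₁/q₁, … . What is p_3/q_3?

Using pₖ = aₖpₖ₋₁ + pₖ₋₂, qₖ = aₖqₖ₋₁ + qₖ₋₂ (with p₋₁=1, p₋₂=0, q₋₁=0, q₋₂=1):
  k=0: a=3, p=3, q=1
  k=1: a=6, p=19, q=6
  k=2: a=1, p=22, q=7
  k=3: a=3, p=85, q=27

85/27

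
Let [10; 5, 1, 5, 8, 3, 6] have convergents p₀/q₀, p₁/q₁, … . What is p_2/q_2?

61/6

Using pₖ = aₖpₖ₋₁ + pₖ₋₂, qₖ = aₖqₖ₋₁ + qₖ₋₂ (with p₋₁=1, p₋₂=0, q₋₁=0, q₋₂=1):
  k=0: a=10, p=10, q=1
  k=1: a=5, p=51, q=5
  k=2: a=1, p=61, q=6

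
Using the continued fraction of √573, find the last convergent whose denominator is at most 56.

√573 = [23; 1, 14, 1, 46, …] (period length 4).
Convergents:
  p_0/q_0 = 23/1
  p_1/q_1 = 24/1
  p_2/q_2 = 359/15
  p_3/q_3 = 383/16
  p_4/q_4 = 17977/751
q_3 = 16 ≤ 56 < 751 = q_4, so the answer is 383/16.

383/16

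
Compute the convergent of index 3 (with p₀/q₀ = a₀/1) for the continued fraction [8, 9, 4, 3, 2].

Using pₖ = aₖpₖ₋₁ + pₖ₋₂, qₖ = aₖqₖ₋₁ + qₖ₋₂ (with p₋₁=1, p₋₂=0, q₋₁=0, q₋₂=1):
  k=0: a=8, p=8, q=1
  k=1: a=9, p=73, q=9
  k=2: a=4, p=300, q=37
  k=3: a=3, p=973, q=120

973/120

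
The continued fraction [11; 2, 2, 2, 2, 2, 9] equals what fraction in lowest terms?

7522/659

Fold from the inside: start with 9/1.
  2 + 1/9 = 19/9
  2 + 9/19 = 47/19
  2 + 19/47 = 113/47
  2 + 47/113 = 273/113
  2 + 113/273 = 659/273
  11 + 273/659 = 7522/659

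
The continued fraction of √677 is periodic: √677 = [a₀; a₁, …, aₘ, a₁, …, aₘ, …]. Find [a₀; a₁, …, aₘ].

[26; 52]

a₀ = ⌊√677⌋ = 26.
With m₀=0, d₀=1 and mₖ₊₁ = dₖaₖ − mₖ, dₖ₊₁ = (n − mₖ₊₁²)/dₖ, aₖ₊₁ = ⌊(a₀+mₖ₊₁)/dₖ₊₁⌋:
  k=1: m=26, d=1, a=52
d=1 and a=2a₀=52 at k=1, so the next step gives (m, d) = (26, 1) again — its k=1 value — and the period has length 1.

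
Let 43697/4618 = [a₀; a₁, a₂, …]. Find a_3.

43697 = 9·4618 + 2135   →  a_0 = 9
4618 = 2·2135 + 348   →  a_1 = 2
2135 = 6·348 + 47   →  a_2 = 6
348 = 7·47 + 19   →  a_3 = 7

7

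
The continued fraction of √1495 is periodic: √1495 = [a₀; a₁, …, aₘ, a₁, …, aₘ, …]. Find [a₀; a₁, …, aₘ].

[38; 1, 1, 1, 76]

a₀ = ⌊√1495⌋ = 38.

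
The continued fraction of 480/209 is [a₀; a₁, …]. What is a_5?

3

480 = 2·209 + 62   →  a_0 = 2
209 = 3·62 + 23   →  a_1 = 3
62 = 2·23 + 16   →  a_2 = 2
23 = 1·16 + 7   →  a_3 = 1
16 = 2·7 + 2   →  a_4 = 2
7 = 3·2 + 1   →  a_5 = 3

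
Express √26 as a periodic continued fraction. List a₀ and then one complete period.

a₀ = ⌊√26⌋ = 5.
With m₀=0, d₀=1 and mₖ₊₁ = dₖaₖ − mₖ, dₖ₊₁ = (n − mₖ₊₁²)/dₖ, aₖ₊₁ = ⌊(a₀+mₖ₊₁)/dₖ₊₁⌋:
  k=1: m=5, d=1, a=10
d=1 and a=2a₀=10 at k=1, so the next step gives (m, d) = (5, 1) again — its k=1 value — and the period has length 1.

[5; 10]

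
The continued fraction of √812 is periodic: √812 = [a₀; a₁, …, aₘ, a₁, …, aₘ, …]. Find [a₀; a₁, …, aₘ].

a₀ = ⌊√812⌋ = 28.
With m₀=0, d₀=1 and mₖ₊₁ = dₖaₖ − mₖ, dₖ₊₁ = (n − mₖ₊₁²)/dₖ, aₖ₊₁ = ⌊(a₀+mₖ₊₁)/dₖ₊₁⌋:
  k=1: m=28, d=28, a=2
  k=2: m=28, d=1, a=56
d=1 and a=2a₀=56 at k=2, so the next step gives (m, d) = (28, 28) again — its k=1 value — and the period has length 2.

[28; 2, 56]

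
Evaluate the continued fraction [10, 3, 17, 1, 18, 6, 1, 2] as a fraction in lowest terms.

Using pₖ = aₖpₖ₋₁ + pₖ₋₂ and qₖ = aₖqₖ₋₁ + qₖ₋₂:
  k=0: a=10, p=10, q=1
  k=1: a=3, p=31, q=3
  k=2: a=17, p=537, q=52
  k=3: a=1, p=568, q=55
  k=4: a=18, p=10761, q=1042
  k=5: a=6, p=65134, q=6307
  k=6: a=1, p=75895, q=7349
  k=7: a=2, p=216924, q=21005

216924/21005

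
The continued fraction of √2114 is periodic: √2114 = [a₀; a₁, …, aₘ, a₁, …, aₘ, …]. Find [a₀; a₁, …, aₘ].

a₀ = ⌊√2114⌋ = 45.

[45; 1, 44, 1, 90]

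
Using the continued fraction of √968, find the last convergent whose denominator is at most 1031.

19601/630

√968 = [31; 8, 1, 6, 1, 8, 62, …] (period length 6).
Convergents:
  p_0/q_0 = 31/1
  p_1/q_1 = 249/8
  p_2/q_2 = 280/9
  p_3/q_3 = 1929/62
  p_4/q_4 = 2209/71
  p_5/q_5 = 19601/630
  p_6/q_6 = 1217471/39131
q_5 = 630 ≤ 1031 < 39131 = q_6, so the answer is 19601/630.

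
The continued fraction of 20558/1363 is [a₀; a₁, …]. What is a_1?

12

20558 = 15·1363 + 113   →  a_0 = 15
1363 = 12·113 + 7   →  a_1 = 12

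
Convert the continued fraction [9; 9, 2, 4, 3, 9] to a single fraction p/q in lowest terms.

23229/2551

Using pₖ = aₖpₖ₋₁ + pₖ₋₂ and qₖ = aₖqₖ₋₁ + qₖ₋₂:
  k=0: a=9, p=9, q=1
  k=1: a=9, p=82, q=9
  k=2: a=2, p=173, q=19
  k=3: a=4, p=774, q=85
  k=4: a=3, p=2495, q=274
  k=5: a=9, p=23229, q=2551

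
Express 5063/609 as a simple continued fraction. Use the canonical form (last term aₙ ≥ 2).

[8; 3, 5, 3, 3, 1, 2]

5063 = 8·609 + 191
609 = 3·191 + 36
191 = 5·36 + 11
36 = 3·11 + 3
11 = 3·3 + 2
3 = 1·2 + 1
2 = 2·1 + 0  (stop)
So 5063/609 = [8; 3, 5, 3, 3, 1, 2].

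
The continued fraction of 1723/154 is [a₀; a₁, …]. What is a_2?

1723 = 11·154 + 29   →  a_0 = 11
154 = 5·29 + 9   →  a_1 = 5
29 = 3·9 + 2   →  a_2 = 3

3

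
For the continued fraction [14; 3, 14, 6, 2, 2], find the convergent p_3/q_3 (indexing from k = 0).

3739/261

Using pₖ = aₖpₖ₋₁ + pₖ₋₂, qₖ = aₖqₖ₋₁ + qₖ₋₂ (with p₋₁=1, p₋₂=0, q₋₁=0, q₋₂=1):
  k=0: a=14, p=14, q=1
  k=1: a=3, p=43, q=3
  k=2: a=14, p=616, q=43
  k=3: a=6, p=3739, q=261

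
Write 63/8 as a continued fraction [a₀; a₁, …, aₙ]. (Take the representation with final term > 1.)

[7; 1, 7]

63 = 7×8 + 7
8 = 1×7 + 1
7 = 7×1 + 0  (stop)
So 63/8 = [7; 1, 7].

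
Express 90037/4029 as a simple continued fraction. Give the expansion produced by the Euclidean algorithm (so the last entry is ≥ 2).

90037 = 22*4029 + 1399
4029 = 2*1399 + 1231
1399 = 1*1231 + 168
1231 = 7*168 + 55
168 = 3*55 + 3
55 = 18*3 + 1
3 = 3*1 + 0  (stop)
So 90037/4029 = [22; 2, 1, 7, 3, 18, 3].

[22; 2, 1, 7, 3, 18, 3]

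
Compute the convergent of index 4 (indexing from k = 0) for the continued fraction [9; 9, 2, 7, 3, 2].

Using pₖ = aₖpₖ₋₁ + pₖ₋₂, qₖ = aₖqₖ₋₁ + qₖ₋₂ (with p₋₁=1, p₋₂=0, q₋₁=0, q₋₂=1):
  k=0: a=9, p=9, q=1
  k=1: a=9, p=82, q=9
  k=2: a=2, p=173, q=19
  k=3: a=7, p=1293, q=142
  k=4: a=3, p=4052, q=445

4052/445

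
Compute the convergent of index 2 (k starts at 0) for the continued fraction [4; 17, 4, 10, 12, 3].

Using pₖ = aₖpₖ₋₁ + pₖ₋₂, qₖ = aₖqₖ₋₁ + qₖ₋₂ (with p₋₁=1, p₋₂=0, q₋₁=0, q₋₂=1):
  k=0: a=4, p=4, q=1
  k=1: a=17, p=69, q=17
  k=2: a=4, p=280, q=69

280/69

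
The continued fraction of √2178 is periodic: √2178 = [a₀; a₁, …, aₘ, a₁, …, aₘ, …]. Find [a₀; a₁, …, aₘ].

[46; 1, 2, 46, 2, 1, 92]

a₀ = ⌊√2178⌋ = 46.
With m₀=0, d₀=1 and mₖ₊₁ = dₖaₖ − mₖ, dₖ₊₁ = (n − mₖ₊₁²)/dₖ, aₖ₊₁ = ⌊(a₀+mₖ₊₁)/dₖ₊₁⌋:
  k=1: m=46, d=62, a=1
  k=2: m=16, d=31, a=2
  k=3: m=46, d=2, a=46
  k=4: m=46, d=31, a=2
  k=5: m=16, d=62, a=1
  k=6: m=46, d=1, a=92
d=1 and a=2a₀=92 at k=6, so the next step gives (m, d) = (46, 62) again — its k=1 value — and the period has length 6.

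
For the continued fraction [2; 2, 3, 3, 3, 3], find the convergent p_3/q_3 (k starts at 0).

56/23

Using pₖ = aₖpₖ₋₁ + pₖ₋₂, qₖ = aₖqₖ₋₁ + qₖ₋₂ (with p₋₁=1, p₋₂=0, q₋₁=0, q₋₂=1):
  k=0: a=2, p=2, q=1
  k=1: a=2, p=5, q=2
  k=2: a=3, p=17, q=7
  k=3: a=3, p=56, q=23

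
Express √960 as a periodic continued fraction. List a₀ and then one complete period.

a₀ = ⌊√960⌋ = 30.
With m₀=0, d₀=1 and mₖ₊₁ = dₖaₖ − mₖ, dₖ₊₁ = (n − mₖ₊₁²)/dₖ, aₖ₊₁ = ⌊(a₀+mₖ₊₁)/dₖ₊₁⌋:
  k=1: m=30, d=60, a=1
  k=2: m=30, d=1, a=60
d=1 and a=2a₀=60 at k=2, so the next step gives (m, d) = (30, 60) again — its k=1 value — and the period has length 2.

[30; 1, 60]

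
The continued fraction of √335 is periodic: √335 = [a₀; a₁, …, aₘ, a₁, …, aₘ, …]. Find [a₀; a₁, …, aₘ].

[18; 3, 3, 3, 36]

a₀ = ⌊√335⌋ = 18.
With m₀=0, d₀=1 and mₖ₊₁ = dₖaₖ − mₖ, dₖ₊₁ = (n − mₖ₊₁²)/dₖ, aₖ₊₁ = ⌊(a₀+mₖ₊₁)/dₖ₊₁⌋:
  k=1: m=18, d=11, a=3
  k=2: m=15, d=10, a=3
  k=3: m=15, d=11, a=3
  k=4: m=18, d=1, a=36
d=1 and a=2a₀=36 at k=4, so the next step gives (m, d) = (18, 11) again — its k=1 value — and the period has length 4.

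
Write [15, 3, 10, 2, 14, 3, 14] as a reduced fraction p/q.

633961/41373

Using pₖ = aₖpₖ₋₁ + pₖ₋₂ and qₖ = aₖqₖ₋₁ + qₖ₋₂:
  k=0: a=15, p=15, q=1
  k=1: a=3, p=46, q=3
  k=2: a=10, p=475, q=31
  k=3: a=2, p=996, q=65
  k=4: a=14, p=14419, q=941
  k=5: a=3, p=44253, q=2888
  k=6: a=14, p=633961, q=41373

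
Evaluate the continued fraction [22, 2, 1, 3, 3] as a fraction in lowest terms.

805/36

Fold from the inside: start with 3/1.
  3 + 1/3 = 10/3
  1 + 3/10 = 13/10
  2 + 10/13 = 36/13
  22 + 13/36 = 805/36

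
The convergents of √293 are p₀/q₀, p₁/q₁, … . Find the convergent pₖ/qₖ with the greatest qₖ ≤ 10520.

√293 = [17; 8, 1, 1, 8, 34, …] (period length 5).
Convergents:
  p_0/q_0 = 17/1
  p_1/q_1 = 137/8
  p_2/q_2 = 154/9
  p_3/q_3 = 291/17
  p_4/q_4 = 2482/145
  p_5/q_5 = 84679/4947
  p_6/q_6 = 679914/39721
q_5 = 4947 ≤ 10520 < 39721 = q_6, so the answer is 84679/4947.

84679/4947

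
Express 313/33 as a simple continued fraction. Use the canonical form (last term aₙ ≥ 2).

313 = 9·33 + 16
33 = 2·16 + 1
16 = 16·1 + 0  (stop)
So 313/33 = [9; 2, 16].

[9; 2, 16]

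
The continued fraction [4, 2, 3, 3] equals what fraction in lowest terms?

Using pₖ = aₖpₖ₋₁ + pₖ₋₂ and qₖ = aₖqₖ₋₁ + qₖ₋₂:
  k=0: a=4, p=4, q=1
  k=1: a=2, p=9, q=2
  k=2: a=3, p=31, q=7
  k=3: a=3, p=102, q=23

102/23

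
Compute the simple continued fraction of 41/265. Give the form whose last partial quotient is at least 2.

[0; 6, 2, 6, 3]

41 = 0*265 + 41
265 = 6*41 + 19
41 = 2*19 + 3
19 = 6*3 + 1
3 = 3*1 + 0  (stop)
So 41/265 = [0; 6, 2, 6, 3].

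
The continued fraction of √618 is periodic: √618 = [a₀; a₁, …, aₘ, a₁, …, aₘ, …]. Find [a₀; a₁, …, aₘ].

[24; 1, 6, 8, 6, 1, 48]

a₀ = ⌊√618⌋ = 24.
With m₀=0, d₀=1 and mₖ₊₁ = dₖaₖ − mₖ, dₖ₊₁ = (n − mₖ₊₁²)/dₖ, aₖ₊₁ = ⌊(a₀+mₖ₊₁)/dₖ₊₁⌋:
  k=1: m=24, d=42, a=1
  k=2: m=18, d=7, a=6
  k=3: m=24, d=6, a=8
  k=4: m=24, d=7, a=6
  k=5: m=18, d=42, a=1
  k=6: m=24, d=1, a=48
d=1 and a=2a₀=48 at k=6, so the next step gives (m, d) = (24, 42) again — its k=1 value — and the period has length 6.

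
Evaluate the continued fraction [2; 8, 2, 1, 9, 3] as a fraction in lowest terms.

1592/751

Using pₖ = aₖpₖ₋₁ + pₖ₋₂ and qₖ = aₖqₖ₋₁ + qₖ₋₂:
  k=0: a=2, p=2, q=1
  k=1: a=8, p=17, q=8
  k=2: a=2, p=36, q=17
  k=3: a=1, p=53, q=25
  k=4: a=9, p=513, q=242
  k=5: a=3, p=1592, q=751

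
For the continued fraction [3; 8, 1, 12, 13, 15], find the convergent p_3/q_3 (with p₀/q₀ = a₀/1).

Using pₖ = aₖpₖ₋₁ + pₖ₋₂, qₖ = aₖqₖ₋₁ + qₖ₋₂ (with p₋₁=1, p₋₂=0, q₋₁=0, q₋₂=1):
  k=0: a=3, p=3, q=1
  k=1: a=8, p=25, q=8
  k=2: a=1, p=28, q=9
  k=3: a=12, p=361, q=116

361/116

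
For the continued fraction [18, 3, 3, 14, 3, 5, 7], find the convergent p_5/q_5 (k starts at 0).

Using pₖ = aₖpₖ₋₁ + pₖ₋₂, qₖ = aₖqₖ₋₁ + qₖ₋₂ (with p₋₁=1, p₋₂=0, q₋₁=0, q₋₂=1):
  k=0: a=18, p=18, q=1
  k=1: a=3, p=55, q=3
  k=2: a=3, p=183, q=10
  k=3: a=14, p=2617, q=143
  k=4: a=3, p=8034, q=439
  k=5: a=5, p=42787, q=2338

42787/2338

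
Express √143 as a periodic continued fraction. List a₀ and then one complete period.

a₀ = ⌊√143⌋ = 11.
With m₀=0, d₀=1 and mₖ₊₁ = dₖaₖ − mₖ, dₖ₊₁ = (n − mₖ₊₁²)/dₖ, aₖ₊₁ = ⌊(a₀+mₖ₊₁)/dₖ₊₁⌋:
  k=1: m=11, d=22, a=1
  k=2: m=11, d=1, a=22
d=1 and a=2a₀=22 at k=2, so the next step gives (m, d) = (11, 22) again — its k=1 value — and the period has length 2.

[11; 1, 22]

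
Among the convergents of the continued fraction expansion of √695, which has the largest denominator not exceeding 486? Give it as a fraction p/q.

12206/463

√695 = [26; 2, 1, 3, 10, 3, 1, 2, 52, …] (period length 8).
Convergents:
  p_0/q_0 = 26/1
  p_1/q_1 = 53/2
  p_2/q_2 = 79/3
  p_3/q_3 = 290/11
  p_4/q_4 = 2979/113
  p_5/q_5 = 9227/350
  p_6/q_6 = 12206/463
  p_7/q_7 = 33639/1276
q_6 = 463 ≤ 486 < 1276 = q_7, so the answer is 12206/463.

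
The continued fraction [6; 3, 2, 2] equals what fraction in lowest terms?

107/17

Using pₖ = aₖpₖ₋₁ + pₖ₋₂ and qₖ = aₖqₖ₋₁ + qₖ₋₂:
  k=0: a=6, p=6, q=1
  k=1: a=3, p=19, q=3
  k=2: a=2, p=44, q=7
  k=3: a=2, p=107, q=17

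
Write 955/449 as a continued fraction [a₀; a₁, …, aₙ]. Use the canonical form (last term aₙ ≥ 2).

[2; 7, 1, 7, 7]

955 = 2·449 + 57
449 = 7·57 + 50
57 = 1·50 + 7
50 = 7·7 + 1
7 = 7·1 + 0  (stop)
So 955/449 = [2; 7, 1, 7, 7].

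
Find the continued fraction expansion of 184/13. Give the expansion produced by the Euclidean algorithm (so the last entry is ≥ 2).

[14; 6, 2]

184 = 14*13 + 2
13 = 6*2 + 1
2 = 2*1 + 0  (stop)
So 184/13 = [14; 6, 2].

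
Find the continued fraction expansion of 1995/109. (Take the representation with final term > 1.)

[18; 3, 3, 3, 3]

1995 = 18*109 + 33
109 = 3*33 + 10
33 = 3*10 + 3
10 = 3*3 + 1
3 = 3*1 + 0  (stop)
So 1995/109 = [18; 3, 3, 3, 3].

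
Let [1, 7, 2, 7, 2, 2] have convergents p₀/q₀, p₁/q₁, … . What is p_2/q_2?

Using pₖ = aₖpₖ₋₁ + pₖ₋₂, qₖ = aₖqₖ₋₁ + qₖ₋₂ (with p₋₁=1, p₋₂=0, q₋₁=0, q₋₂=1):
  k=0: a=1, p=1, q=1
  k=1: a=7, p=8, q=7
  k=2: a=2, p=17, q=15

17/15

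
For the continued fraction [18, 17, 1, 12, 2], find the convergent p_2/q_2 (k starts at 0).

Using pₖ = aₖpₖ₋₁ + pₖ₋₂, qₖ = aₖqₖ₋₁ + qₖ₋₂ (with p₋₁=1, p₋₂=0, q₋₁=0, q₋₂=1):
  k=0: a=18, p=18, q=1
  k=1: a=17, p=307, q=17
  k=2: a=1, p=325, q=18

325/18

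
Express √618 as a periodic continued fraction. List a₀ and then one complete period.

[24; 1, 6, 8, 6, 1, 48]

a₀ = ⌊√618⌋ = 24.
With m₀=0, d₀=1 and mₖ₊₁ = dₖaₖ − mₖ, dₖ₊₁ = (n − mₖ₊₁²)/dₖ, aₖ₊₁ = ⌊(a₀+mₖ₊₁)/dₖ₊₁⌋:
  k=1: m=24, d=42, a=1
  k=2: m=18, d=7, a=6
  k=3: m=24, d=6, a=8
  k=4: m=24, d=7, a=6
  k=5: m=18, d=42, a=1
  k=6: m=24, d=1, a=48
d=1 and a=2a₀=48 at k=6, so the next step gives (m, d) = (24, 42) again — its k=1 value — and the period has length 6.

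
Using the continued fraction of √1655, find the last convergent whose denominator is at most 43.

√1655 = [40; 1, 2, 7, 16, 7, 2, 1, 80, …] (period length 8).
Convergents:
  p_0/q_0 = 40/1
  p_1/q_1 = 41/1
  p_2/q_2 = 122/3
  p_3/q_3 = 895/22
  p_4/q_4 = 14442/355
q_3 = 22 ≤ 43 < 355 = q_4, so the answer is 895/22.

895/22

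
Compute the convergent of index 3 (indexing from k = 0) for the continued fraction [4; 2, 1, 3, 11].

48/11

Using pₖ = aₖpₖ₋₁ + pₖ₋₂, qₖ = aₖqₖ₋₁ + qₖ₋₂ (with p₋₁=1, p₋₂=0, q₋₁=0, q₋₂=1):
  k=0: a=4, p=4, q=1
  k=1: a=2, p=9, q=2
  k=2: a=1, p=13, q=3
  k=3: a=3, p=48, q=11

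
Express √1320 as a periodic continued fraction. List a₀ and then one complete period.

a₀ = ⌊√1320⌋ = 36.
With m₀=0, d₀=1 and mₖ₊₁ = dₖaₖ − mₖ, dₖ₊₁ = (n − mₖ₊₁²)/dₖ, aₖ₊₁ = ⌊(a₀+mₖ₊₁)/dₖ₊₁⌋:
  k=1: m=36, d=24, a=3
  k=2: m=36, d=1, a=72
d=1 and a=2a₀=72 at k=2, so the next step gives (m, d) = (36, 24) again — its k=1 value — and the period has length 2.

[36; 3, 72]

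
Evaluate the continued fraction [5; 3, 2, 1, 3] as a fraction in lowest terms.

196/37

Fold from the inside: start with 3/1.
  1 + 1/3 = 4/3
  2 + 3/4 = 11/4
  3 + 4/11 = 37/11
  5 + 11/37 = 196/37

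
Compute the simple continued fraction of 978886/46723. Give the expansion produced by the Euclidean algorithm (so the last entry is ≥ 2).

978886 = 20*46723 + 44426
46723 = 1*44426 + 2297
44426 = 19*2297 + 783
2297 = 2*783 + 731
783 = 1*731 + 52
731 = 14*52 + 3
52 = 17*3 + 1
3 = 3*1 + 0  (stop)
So 978886/46723 = [20; 1, 19, 2, 1, 14, 17, 3].

[20; 1, 19, 2, 1, 14, 17, 3]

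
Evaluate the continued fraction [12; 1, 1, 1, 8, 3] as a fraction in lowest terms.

Using pₖ = aₖpₖ₋₁ + pₖ₋₂ and qₖ = aₖqₖ₋₁ + qₖ₋₂:
  k=0: a=12, p=12, q=1
  k=1: a=1, p=13, q=1
  k=2: a=1, p=25, q=2
  k=3: a=1, p=38, q=3
  k=4: a=8, p=329, q=26
  k=5: a=3, p=1025, q=81

1025/81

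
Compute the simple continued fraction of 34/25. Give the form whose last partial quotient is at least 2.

[1; 2, 1, 3, 2]

34 = 1*25 + 9
25 = 2*9 + 7
9 = 1*7 + 2
7 = 3*2 + 1
2 = 2*1 + 0  (stop)
So 34/25 = [1; 2, 1, 3, 2].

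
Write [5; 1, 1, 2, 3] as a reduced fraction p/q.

Using pₖ = aₖpₖ₋₁ + pₖ₋₂ and qₖ = aₖqₖ₋₁ + qₖ₋₂:
  k=0: a=5, p=5, q=1
  k=1: a=1, p=6, q=1
  k=2: a=1, p=11, q=2
  k=3: a=2, p=28, q=5
  k=4: a=3, p=95, q=17

95/17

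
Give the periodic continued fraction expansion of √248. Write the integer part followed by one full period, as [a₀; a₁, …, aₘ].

a₀ = ⌊√248⌋ = 15.
With m₀=0, d₀=1 and mₖ₊₁ = dₖaₖ − mₖ, dₖ₊₁ = (n − mₖ₊₁²)/dₖ, aₖ₊₁ = ⌊(a₀+mₖ₊₁)/dₖ₊₁⌋:
  k=1: m=15, d=23, a=1
  k=2: m=8, d=8, a=2
  k=3: m=8, d=23, a=1
  k=4: m=15, d=1, a=30
d=1 and a=2a₀=30 at k=4, so the next step gives (m, d) = (15, 23) again — its k=1 value — and the period has length 4.

[15; 1, 2, 1, 30]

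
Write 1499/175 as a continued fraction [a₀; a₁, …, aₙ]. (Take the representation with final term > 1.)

1499 = 8*175 + 99
175 = 1*99 + 76
99 = 1*76 + 23
76 = 3*23 + 7
23 = 3*7 + 2
7 = 3*2 + 1
2 = 2*1 + 0  (stop)
So 1499/175 = [8; 1, 1, 3, 3, 3, 2].

[8; 1, 1, 3, 3, 3, 2]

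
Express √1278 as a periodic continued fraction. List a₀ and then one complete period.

a₀ = ⌊√1278⌋ = 35.
With m₀=0, d₀=1 and mₖ₊₁ = dₖaₖ − mₖ, dₖ₊₁ = (n − mₖ₊₁²)/dₖ, aₖ₊₁ = ⌊(a₀+mₖ₊₁)/dₖ₊₁⌋:
  k=1: m=35, d=53, a=1
  k=2: m=18, d=18, a=2
  k=3: m=18, d=53, a=1
  k=4: m=35, d=1, a=70
d=1 and a=2a₀=70 at k=4, so the next step gives (m, d) = (35, 53) again — its k=1 value — and the period has length 4.

[35; 1, 2, 1, 70]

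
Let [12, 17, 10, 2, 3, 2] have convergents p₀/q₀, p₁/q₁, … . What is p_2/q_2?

Using pₖ = aₖpₖ₋₁ + pₖ₋₂, qₖ = aₖqₖ₋₁ + qₖ₋₂ (with p₋₁=1, p₋₂=0, q₋₁=0, q₋₂=1):
  k=0: a=12, p=12, q=1
  k=1: a=17, p=205, q=17
  k=2: a=10, p=2062, q=171

2062/171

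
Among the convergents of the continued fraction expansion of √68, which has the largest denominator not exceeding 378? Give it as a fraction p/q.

2177/264

√68 = [8; 4, 16, …] (period length 2).
Convergents:
  p_0/q_0 = 8/1
  p_1/q_1 = 33/4
  p_2/q_2 = 536/65
  p_3/q_3 = 2177/264
  p_4/q_4 = 35368/4289
q_3 = 264 ≤ 378 < 4289 = q_4, so the answer is 2177/264.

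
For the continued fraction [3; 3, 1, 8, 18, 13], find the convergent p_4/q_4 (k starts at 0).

2065/634

Using pₖ = aₖpₖ₋₁ + pₖ₋₂, qₖ = aₖqₖ₋₁ + qₖ₋₂ (with p₋₁=1, p₋₂=0, q₋₁=0, q₋₂=1):
  k=0: a=3, p=3, q=1
  k=1: a=3, p=10, q=3
  k=2: a=1, p=13, q=4
  k=3: a=8, p=114, q=35
  k=4: a=18, p=2065, q=634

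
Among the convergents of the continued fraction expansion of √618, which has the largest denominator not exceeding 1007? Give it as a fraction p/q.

10093/406

√618 = [24; 1, 6, 8, 6, 1, 48, …] (period length 6).
Convergents:
  p_0/q_0 = 24/1
  p_1/q_1 = 25/1
  p_2/q_2 = 174/7
  p_3/q_3 = 1417/57
  p_4/q_4 = 8676/349
  p_5/q_5 = 10093/406
  p_6/q_6 = 493140/19837
q_5 = 406 ≤ 1007 < 19837 = q_6, so the answer is 10093/406.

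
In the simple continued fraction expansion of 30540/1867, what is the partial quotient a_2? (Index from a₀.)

30540 = 16·1867 + 668   →  a_0 = 16
1867 = 2·668 + 531   →  a_1 = 2
668 = 1·531 + 137   →  a_2 = 1

1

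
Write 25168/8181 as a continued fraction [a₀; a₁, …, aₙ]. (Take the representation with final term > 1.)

[3; 13, 11, 6, 4, 2]

25168 = 3·8181 + 625
8181 = 13·625 + 56
625 = 11·56 + 9
56 = 6·9 + 2
9 = 4·2 + 1
2 = 2·1 + 0  (stop)
So 25168/8181 = [3; 13, 11, 6, 4, 2].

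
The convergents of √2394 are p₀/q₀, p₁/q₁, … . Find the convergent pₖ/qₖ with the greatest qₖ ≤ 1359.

√2394 = [48; 1, 12, 1, 96, …] (period length 4).
Convergents:
  p_0/q_0 = 48/1
  p_1/q_1 = 49/1
  p_2/q_2 = 636/13
  p_3/q_3 = 685/14
  p_4/q_4 = 66396/1357
  p_5/q_5 = 67081/1371
q_4 = 1357 ≤ 1359 < 1371 = q_5, so the answer is 66396/1357.

66396/1357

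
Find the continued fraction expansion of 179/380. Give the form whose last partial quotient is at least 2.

[0; 2, 8, 7, 3]

179 = 0*380 + 179
380 = 2*179 + 22
179 = 8*22 + 3
22 = 7*3 + 1
3 = 3*1 + 0  (stop)
So 179/380 = [0; 2, 8, 7, 3].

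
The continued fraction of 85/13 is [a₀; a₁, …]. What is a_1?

85 = 6·13 + 7   →  a_0 = 6
13 = 1·7 + 6   →  a_1 = 1

1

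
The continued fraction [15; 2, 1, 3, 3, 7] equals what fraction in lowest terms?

Using pₖ = aₖpₖ₋₁ + pₖ₋₂ and qₖ = aₖqₖ₋₁ + qₖ₋₂:
  k=0: a=15, p=15, q=1
  k=1: a=2, p=31, q=2
  k=2: a=1, p=46, q=3
  k=3: a=3, p=169, q=11
  k=4: a=3, p=553, q=36
  k=5: a=7, p=4040, q=263

4040/263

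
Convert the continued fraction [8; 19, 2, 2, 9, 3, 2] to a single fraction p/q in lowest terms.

52963/6578

Fold from the inside: start with 2/1.
  3 + 1/2 = 7/2
  9 + 2/7 = 65/7
  2 + 7/65 = 137/65
  2 + 65/137 = 339/137
  19 + 137/339 = 6578/339
  8 + 339/6578 = 52963/6578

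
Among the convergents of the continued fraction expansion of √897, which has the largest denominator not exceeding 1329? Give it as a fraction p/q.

√897 = [29; 1, 18, 1, 58, …] (period length 4).
Convergents:
  p_0/q_0 = 29/1
  p_1/q_1 = 30/1
  p_2/q_2 = 569/19
  p_3/q_3 = 599/20
  p_4/q_4 = 35311/1179
  p_5/q_5 = 35910/1199
  p_6/q_6 = 681691/22761
q_5 = 1199 ≤ 1329 < 22761 = q_6, so the answer is 35910/1199.

35910/1199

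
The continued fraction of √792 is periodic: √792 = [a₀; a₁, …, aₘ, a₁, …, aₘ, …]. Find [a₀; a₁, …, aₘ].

[28; 7, 56]

a₀ = ⌊√792⌋ = 28.
With m₀=0, d₀=1 and mₖ₊₁ = dₖaₖ − mₖ, dₖ₊₁ = (n − mₖ₊₁²)/dₖ, aₖ₊₁ = ⌊(a₀+mₖ₊₁)/dₖ₊₁⌋:
  k=1: m=28, d=8, a=7
  k=2: m=28, d=1, a=56
d=1 and a=2a₀=56 at k=2, so the next step gives (m, d) = (28, 8) again — its k=1 value — and the period has length 2.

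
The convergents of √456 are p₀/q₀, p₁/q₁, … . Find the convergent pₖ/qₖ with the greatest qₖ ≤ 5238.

87851/4114

√456 = [21; 2, 1, 4, 1, 2, 42, …] (period length 6).
Convergents:
  p_0/q_0 = 21/1
  p_1/q_1 = 43/2
  p_2/q_2 = 64/3
  p_3/q_3 = 299/14
  p_4/q_4 = 363/17
  p_5/q_5 = 1025/48
  p_6/q_6 = 43413/2033
  p_7/q_7 = 87851/4114
  p_8/q_8 = 131264/6147
q_7 = 4114 ≤ 5238 < 6147 = q_8, so the answer is 87851/4114.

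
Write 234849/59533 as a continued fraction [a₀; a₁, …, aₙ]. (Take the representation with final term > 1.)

234849 = 3·59533 + 56250
59533 = 1·56250 + 3283
56250 = 17·3283 + 439
3283 = 7·439 + 210
439 = 2·210 + 19
210 = 11·19 + 1
19 = 19·1 + 0  (stop)
So 234849/59533 = [3; 1, 17, 7, 2, 11, 19].

[3; 1, 17, 7, 2, 11, 19]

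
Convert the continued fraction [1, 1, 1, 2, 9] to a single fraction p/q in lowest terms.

75/47

Using pₖ = aₖpₖ₋₁ + pₖ₋₂ and qₖ = aₖqₖ₋₁ + qₖ₋₂:
  k=0: a=1, p=1, q=1
  k=1: a=1, p=2, q=1
  k=2: a=1, p=3, q=2
  k=3: a=2, p=8, q=5
  k=4: a=9, p=75, q=47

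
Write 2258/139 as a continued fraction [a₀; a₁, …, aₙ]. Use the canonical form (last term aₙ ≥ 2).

[16; 4, 11, 3]

2258 = 16*139 + 34
139 = 4*34 + 3
34 = 11*3 + 1
3 = 3*1 + 0  (stop)
So 2258/139 = [16; 4, 11, 3].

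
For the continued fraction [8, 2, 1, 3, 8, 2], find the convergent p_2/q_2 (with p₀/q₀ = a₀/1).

25/3

Using pₖ = aₖpₖ₋₁ + pₖ₋₂, qₖ = aₖqₖ₋₁ + qₖ₋₂ (with p₋₁=1, p₋₂=0, q₋₁=0, q₋₂=1):
  k=0: a=8, p=8, q=1
  k=1: a=2, p=17, q=2
  k=2: a=1, p=25, q=3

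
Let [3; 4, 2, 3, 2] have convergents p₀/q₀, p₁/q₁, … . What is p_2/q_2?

Using pₖ = aₖpₖ₋₁ + pₖ₋₂, qₖ = aₖqₖ₋₁ + qₖ₋₂ (with p₋₁=1, p₋₂=0, q₋₁=0, q₋₂=1):
  k=0: a=3, p=3, q=1
  k=1: a=4, p=13, q=4
  k=2: a=2, p=29, q=9

29/9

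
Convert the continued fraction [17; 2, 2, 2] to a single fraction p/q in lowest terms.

209/12

Using pₖ = aₖpₖ₋₁ + pₖ₋₂ and qₖ = aₖqₖ₋₁ + qₖ₋₂:
  k=0: a=17, p=17, q=1
  k=1: a=2, p=35, q=2
  k=2: a=2, p=87, q=5
  k=3: a=2, p=209, q=12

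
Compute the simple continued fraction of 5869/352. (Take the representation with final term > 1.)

[16; 1, 2, 16, 2, 3]

5869 = 16×352 + 237
352 = 1×237 + 115
237 = 2×115 + 7
115 = 16×7 + 3
7 = 2×3 + 1
3 = 3×1 + 0  (stop)
So 5869/352 = [16; 1, 2, 16, 2, 3].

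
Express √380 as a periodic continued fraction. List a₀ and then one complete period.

[19; 2, 38]

a₀ = ⌊√380⌋ = 19.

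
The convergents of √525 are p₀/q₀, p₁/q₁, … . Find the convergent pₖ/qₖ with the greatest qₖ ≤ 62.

527/23

√525 = [22; 1, 10, 2, 10, 1, 44, …] (period length 6).
Convergents:
  p_0/q_0 = 22/1
  p_1/q_1 = 23/1
  p_2/q_2 = 252/11
  p_3/q_3 = 527/23
  p_4/q_4 = 5522/241
q_3 = 23 ≤ 62 < 241 = q_4, so the answer is 527/23.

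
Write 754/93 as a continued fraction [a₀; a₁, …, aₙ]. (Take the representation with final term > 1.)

754 = 8*93 + 10
93 = 9*10 + 3
10 = 3*3 + 1
3 = 3*1 + 0  (stop)
So 754/93 = [8; 9, 3, 3].

[8; 9, 3, 3]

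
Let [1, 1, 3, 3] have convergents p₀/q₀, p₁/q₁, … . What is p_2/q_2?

7/4

Using pₖ = aₖpₖ₋₁ + pₖ₋₂, qₖ = aₖqₖ₋₁ + qₖ₋₂ (with p₋₁=1, p₋₂=0, q₋₁=0, q₋₂=1):
  k=0: a=1, p=1, q=1
  k=1: a=1, p=2, q=1
  k=2: a=3, p=7, q=4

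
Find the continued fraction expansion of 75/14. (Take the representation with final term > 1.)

[5; 2, 1, 4]

75 = 5*14 + 5
14 = 2*5 + 4
5 = 1*4 + 1
4 = 4*1 + 0  (stop)
So 75/14 = [5; 2, 1, 4].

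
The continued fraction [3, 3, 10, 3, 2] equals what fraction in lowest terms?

Using pₖ = aₖpₖ₋₁ + pₖ₋₂ and qₖ = aₖqₖ₋₁ + qₖ₋₂:
  k=0: a=3, p=3, q=1
  k=1: a=3, p=10, q=3
  k=2: a=10, p=103, q=31
  k=3: a=3, p=319, q=96
  k=4: a=2, p=741, q=223

741/223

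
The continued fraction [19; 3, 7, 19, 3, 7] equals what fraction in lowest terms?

181901/9416

Fold from the inside: start with 7/1.
  3 + 1/7 = 22/7
  19 + 7/22 = 425/22
  7 + 22/425 = 2997/425
  3 + 425/2997 = 9416/2997
  19 + 2997/9416 = 181901/9416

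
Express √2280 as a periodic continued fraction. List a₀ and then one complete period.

[47; 1, 2, 1, 94]

a₀ = ⌊√2280⌋ = 47.
With m₀=0, d₀=1 and mₖ₊₁ = dₖaₖ − mₖ, dₖ₊₁ = (n − mₖ₊₁²)/dₖ, aₖ₊₁ = ⌊(a₀+mₖ₊₁)/dₖ₊₁⌋:
  k=1: m=47, d=71, a=1
  k=2: m=24, d=24, a=2
  k=3: m=24, d=71, a=1
  k=4: m=47, d=1, a=94
d=1 and a=2a₀=94 at k=4, so the next step gives (m, d) = (47, 71) again — its k=1 value — and the period has length 4.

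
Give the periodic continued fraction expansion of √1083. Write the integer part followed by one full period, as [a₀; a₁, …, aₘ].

[32; 1, 9, 1, 64]

a₀ = ⌊√1083⌋ = 32.
With m₀=0, d₀=1 and mₖ₊₁ = dₖaₖ − mₖ, dₖ₊₁ = (n − mₖ₊₁²)/dₖ, aₖ₊₁ = ⌊(a₀+mₖ₊₁)/dₖ₊₁⌋:
  k=1: m=32, d=59, a=1
  k=2: m=27, d=6, a=9
  k=3: m=27, d=59, a=1
  k=4: m=32, d=1, a=64
d=1 and a=2a₀=64 at k=4, so the next step gives (m, d) = (32, 59) again — its k=1 value — and the period has length 4.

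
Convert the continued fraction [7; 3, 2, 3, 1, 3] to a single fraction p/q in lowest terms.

853/117

Fold from the inside: start with 3/1.
  1 + 1/3 = 4/3
  3 + 3/4 = 15/4
  2 + 4/15 = 34/15
  3 + 15/34 = 117/34
  7 + 34/117 = 853/117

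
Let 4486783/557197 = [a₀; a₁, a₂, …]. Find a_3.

1

4486783 = 8·557197 + 29207   →  a_0 = 8
557197 = 19·29207 + 2264   →  a_1 = 19
29207 = 12·2264 + 2039   →  a_2 = 12
2264 = 1·2039 + 225   →  a_3 = 1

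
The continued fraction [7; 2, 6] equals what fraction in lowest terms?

Fold from the inside: start with 6/1.
  2 + 1/6 = 13/6
  7 + 6/13 = 97/13

97/13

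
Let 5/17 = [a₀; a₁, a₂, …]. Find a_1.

5 = 0·17 + 5   →  a_0 = 0
17 = 3·5 + 2   →  a_1 = 3

3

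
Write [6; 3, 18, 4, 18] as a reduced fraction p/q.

Fold from the inside: start with 18/1.
  4 + 1/18 = 73/18
  18 + 18/73 = 1332/73
  3 + 73/1332 = 4069/1332
  6 + 1332/4069 = 25746/4069

25746/4069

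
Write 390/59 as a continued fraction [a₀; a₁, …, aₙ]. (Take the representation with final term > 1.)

390 = 6×59 + 36
59 = 1×36 + 23
36 = 1×23 + 13
23 = 1×13 + 10
13 = 1×10 + 3
10 = 3×3 + 1
3 = 3×1 + 0  (stop)
So 390/59 = [6; 1, 1, 1, 1, 3, 3].

[6; 1, 1, 1, 1, 3, 3]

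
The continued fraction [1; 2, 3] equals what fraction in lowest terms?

Fold from the inside: start with 3/1.
  2 + 1/3 = 7/3
  1 + 3/7 = 10/7

10/7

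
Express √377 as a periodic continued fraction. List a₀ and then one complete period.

[19; 2, 2, 2, 38]

a₀ = ⌊√377⌋ = 19.
With m₀=0, d₀=1 and mₖ₊₁ = dₖaₖ − mₖ, dₖ₊₁ = (n − mₖ₊₁²)/dₖ, aₖ₊₁ = ⌊(a₀+mₖ₊₁)/dₖ₊₁⌋:
  k=1: m=19, d=16, a=2
  k=2: m=13, d=13, a=2
  k=3: m=13, d=16, a=2
  k=4: m=19, d=1, a=38
d=1 and a=2a₀=38 at k=4, so the next step gives (m, d) = (19, 16) again — its k=1 value — and the period has length 4.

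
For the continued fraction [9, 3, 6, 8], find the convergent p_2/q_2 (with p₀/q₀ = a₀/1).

177/19

Using pₖ = aₖpₖ₋₁ + pₖ₋₂, qₖ = aₖqₖ₋₁ + qₖ₋₂ (with p₋₁=1, p₋₂=0, q₋₁=0, q₋₂=1):
  k=0: a=9, p=9, q=1
  k=1: a=3, p=28, q=3
  k=2: a=6, p=177, q=19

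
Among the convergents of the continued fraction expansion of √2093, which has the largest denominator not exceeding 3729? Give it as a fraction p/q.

66977/1464

√2093 = [45; 1, 2, 1, 90, …] (period length 4).
Convergents:
  p_0/q_0 = 45/1
  p_1/q_1 = 46/1
  p_2/q_2 = 137/3
  p_3/q_3 = 183/4
  p_4/q_4 = 16607/363
  p_5/q_5 = 16790/367
  p_6/q_6 = 50187/1097
  p_7/q_7 = 66977/1464
  p_8/q_8 = 6078117/132857
q_7 = 1464 ≤ 3729 < 132857 = q_8, so the answer is 66977/1464.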